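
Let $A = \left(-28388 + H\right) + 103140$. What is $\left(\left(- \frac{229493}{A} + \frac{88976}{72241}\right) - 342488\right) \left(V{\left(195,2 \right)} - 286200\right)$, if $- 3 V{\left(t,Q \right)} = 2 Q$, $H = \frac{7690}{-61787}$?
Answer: $\frac{49058419678890096080627738}{500488624401441} \approx 9.8021 \cdot 10^{10}$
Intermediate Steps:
$H = - \frac{7690}{61787}$ ($H = 7690 \left(- \frac{1}{61787}\right) = - \frac{7690}{61787} \approx -0.12446$)
$V{\left(t,Q \right)} = - \frac{2 Q}{3}$
$A = \frac{4618694134}{61787}$ ($A = \left(-28388 - \frac{7690}{61787}\right) + 103140 = - \frac{1754017046}{61787} + 103140 = \frac{4618694134}{61787} \approx 74752.0$)
$\left(\left(- \frac{229493}{A} + \frac{88976}{72241}\right) - 342488\right) \left(V{\left(195,2 \right)} - 286200\right) = \left(\left(- \frac{229493}{\frac{4618694134}{61787}} + \frac{88976}{72241}\right) - 342488\right) \left(\left(- \frac{2}{3}\right) 2 - 286200\right) = \left(\left(\left(-229493\right) \frac{61787}{4618694134} + 88976 \cdot \frac{1}{72241}\right) - 342488\right) \left(- \frac{4}{3} - 286200\right) = \left(\left(- \frac{14179683991}{4618694134} + \frac{88976}{72241}\right) - 342488\right) \left(- \frac{858604}{3}\right) = \left(- \frac{613401621927047}{333659082934294} - 342488\right) \left(- \frac{858604}{3}\right) = \left(- \frac{114274845397622410519}{333659082934294}\right) \left(- \frac{858604}{3}\right) = \frac{49058419678890096080627738}{500488624401441}$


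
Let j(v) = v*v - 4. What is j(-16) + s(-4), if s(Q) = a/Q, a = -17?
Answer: 1025/4 ≈ 256.25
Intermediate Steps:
j(v) = -4 + v² (j(v) = v² - 4 = -4 + v²)
s(Q) = -17/Q
j(-16) + s(-4) = (-4 + (-16)²) - 17/(-4) = (-4 + 256) - 17*(-¼) = 252 + 17/4 = 1025/4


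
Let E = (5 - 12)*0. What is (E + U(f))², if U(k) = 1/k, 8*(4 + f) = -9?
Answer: 64/1681 ≈ 0.038073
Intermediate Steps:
f = -41/8 (f = -4 + (⅛)*(-9) = -4 - 9/8 = -41/8 ≈ -5.1250)
E = 0 (E = -7*0 = 0)
(E + U(f))² = (0 + 1/(-41/8))² = (0 - 8/41)² = (-8/41)² = 64/1681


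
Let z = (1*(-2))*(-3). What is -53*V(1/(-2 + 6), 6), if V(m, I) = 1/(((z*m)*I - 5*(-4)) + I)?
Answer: -53/35 ≈ -1.5143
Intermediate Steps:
z = 6 (z = -2*(-3) = 6)
V(m, I) = 1/(20 + I + 6*I*m) (V(m, I) = 1/(((6*m)*I - 5*(-4)) + I) = 1/((6*I*m + 20) + I) = 1/((20 + 6*I*m) + I) = 1/(20 + I + 6*I*m))
-53*V(1/(-2 + 6), 6) = -53/(20 + 6 + 6*6/(-2 + 6)) = -53/(20 + 6 + 6*6/4) = -53/(20 + 6 + 6*6*(¼)) = -53/(20 + 6 + 9) = -53/35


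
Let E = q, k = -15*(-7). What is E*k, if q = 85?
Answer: 8925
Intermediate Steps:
k = 105
E = 85
E*k = 85*105 = 8925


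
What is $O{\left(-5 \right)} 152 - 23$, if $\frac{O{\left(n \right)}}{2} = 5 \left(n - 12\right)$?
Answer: $-25863$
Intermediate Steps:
$O{\left(n \right)} = -120 + 10 n$ ($O{\left(n \right)} = 2 \cdot 5 \left(n - 12\right) = 2 \cdot 5 \left(-12 + n\right) = 2 \left(-60 + 5 n\right) = -120 + 10 n$)
$O{\left(-5 \right)} 152 - 23 = \left(-120 + 10 \left(-5\right)\right) 152 - 23 = \left(-120 - 50\right) 152 - 23 = \left(-170\right) 152 - 23 = -25840 - 23 = -25863$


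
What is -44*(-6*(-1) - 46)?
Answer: 1760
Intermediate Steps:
-44*(-6*(-1) - 46) = -44*(6 - 46) = -44*(-40) = 1760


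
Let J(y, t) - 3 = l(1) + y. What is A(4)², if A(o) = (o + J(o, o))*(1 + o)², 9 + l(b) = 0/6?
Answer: 2500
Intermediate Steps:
l(b) = -9 (l(b) = -9 + 0/6 = -9 + 0*(⅙) = -9 + 0 = -9)
J(y, t) = -6 + y (J(y, t) = 3 + (-9 + y) = -6 + y)
A(o) = (1 + o)²*(-6 + 2*o) (A(o) = (o + (-6 + o))*(1 + o)² = (-6 + 2*o)*(1 + o)² = (1 + o)²*(-6 + 2*o))
A(4)² = (2*(1 + 4)²*(-3 + 4))² = (2*5²*1)² = (2*25*1)² = 50² = 2500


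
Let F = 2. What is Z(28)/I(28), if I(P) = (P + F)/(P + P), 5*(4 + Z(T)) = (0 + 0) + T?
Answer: 224/75 ≈ 2.9867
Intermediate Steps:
Z(T) = -4 + T/5 (Z(T) = -4 + ((0 + 0) + T)/5 = -4 + (0 + T)/5 = -4 + T/5)
I(P) = (2 + P)/(2*P) (I(P) = (P + 2)/(P + P) = (2 + P)/((2*P)) = (2 + P)*(1/(2*P)) = (2 + P)/(2*P))
Z(28)/I(28) = (-4 + (⅕)*28)/(((½)*(2 + 28)/28)) = (-4 + 28/5)/(((½)*(1/28)*30)) = 8/(5*(15/28)) = (8/5)*(28/15) = 224/75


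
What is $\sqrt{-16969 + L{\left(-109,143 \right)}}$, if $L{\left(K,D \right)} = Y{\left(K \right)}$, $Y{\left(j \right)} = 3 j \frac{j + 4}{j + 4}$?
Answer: $4 i \sqrt{1081} \approx 131.51 i$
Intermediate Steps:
$Y{\left(j \right)} = 3 j$ ($Y{\left(j \right)} = 3 j \frac{4 + j}{4 + j} = 3 j 1 = 3 j$)
$L{\left(K,D \right)} = 3 K$
$\sqrt{-16969 + L{\left(-109,143 \right)}} = \sqrt{-16969 + 3 \left(-109\right)} = \sqrt{-16969 - 327} = \sqrt{-17296} = 4 i \sqrt{1081}$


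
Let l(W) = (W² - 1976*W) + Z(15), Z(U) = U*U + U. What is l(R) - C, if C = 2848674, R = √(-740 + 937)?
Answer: -2848237 - 1976*√197 ≈ -2.8760e+6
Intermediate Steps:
Z(U) = U + U² (Z(U) = U² + U = U + U²)
R = √197 ≈ 14.036
l(W) = 240 + W² - 1976*W (l(W) = (W² - 1976*W) + 15*(1 + 15) = (W² - 1976*W) + 15*16 = (W² - 1976*W) + 240 = 240 + W² - 1976*W)
l(R) - C = (240 + (√197)² - 1976*√197) - 1*2848674 = (240 + 197 - 1976*√197) - 2848674 = (437 - 1976*√197) - 2848674 = -2848237 - 1976*√197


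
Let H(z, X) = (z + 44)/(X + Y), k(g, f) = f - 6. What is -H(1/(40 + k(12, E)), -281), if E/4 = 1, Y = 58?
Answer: 1673/8474 ≈ 0.19743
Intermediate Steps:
E = 4 (E = 4*1 = 4)
k(g, f) = -6 + f
H(z, X) = (44 + z)/(58 + X) (H(z, X) = (z + 44)/(X + 58) = (44 + z)/(58 + X))
-H(1/(40 + k(12, E)), -281) = -(44 + 1/(40 + (-6 + 4)))/(58 - 281) = -(44 + 1/(40 - 2))/(-223) = -(-1)*(44 + 1/38)/223 = -(-1)*1673/(223*38) = -1*(-1673/8474) = 1673/8474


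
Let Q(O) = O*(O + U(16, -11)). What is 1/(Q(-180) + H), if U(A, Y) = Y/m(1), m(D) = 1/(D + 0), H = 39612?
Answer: 1/73992 ≈ 1.3515e-5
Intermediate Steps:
m(D) = 1/D
U(A, Y) = Y (U(A, Y) = Y/(1/1) = Y/1 = Y*1 = Y)
Q(O) = O*(-11 + O) (Q(O) = O*(O - 11) = O*(-11 + O))
1/(Q(-180) + H) = 1/(-180*(-11 - 180) + 39612) = 1/(-180*(-191) + 39612) = 1/(34380 + 39612) = 1/73992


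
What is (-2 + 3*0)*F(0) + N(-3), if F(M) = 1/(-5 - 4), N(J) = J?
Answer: -25/9 ≈ -2.7778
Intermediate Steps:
F(M) = -1/9 (F(M) = 1/(-9) = -1/9)
(-2 + 3*0)*F(0) + N(-3) = (-2 + 3*0)*(-1/9) - 3 = (-2 + 0)*(-1/9) - 3 = -2*(-1/9) - 3 = 2/9 - 3 = -25/9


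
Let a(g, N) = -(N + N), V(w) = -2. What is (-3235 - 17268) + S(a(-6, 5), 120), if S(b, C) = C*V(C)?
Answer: -20743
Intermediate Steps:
a(g, N) = -2*N
S(b, C) = -2*C (S(b, C) = C*(-2) = -2*C)
(-3235 - 17268) + S(a(-6, 5), 120) = (-3235 - 17268) - 2*120 = -20503 - 240 = -20743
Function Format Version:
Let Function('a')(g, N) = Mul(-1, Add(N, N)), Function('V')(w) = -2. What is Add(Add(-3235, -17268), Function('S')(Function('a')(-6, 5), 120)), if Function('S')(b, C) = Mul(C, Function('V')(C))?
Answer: -20743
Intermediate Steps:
Function('a')(g, N) = Mul(-2, N) (Function('a')(g, N) = Mul(-1, Mul(2, N)) = Mul(-2, N))
Function('S')(b, C) = Mul(-2, C) (Function('S')(b, C) = Mul(C, -2) = Mul(-2, C))
Add(Add(-3235, -17268), Function('S')(Function('a')(-6, 5), 120)) = Add(Add(-3235, -17268), Mul(-2, 120)) = Add(-20503, -240) = -20743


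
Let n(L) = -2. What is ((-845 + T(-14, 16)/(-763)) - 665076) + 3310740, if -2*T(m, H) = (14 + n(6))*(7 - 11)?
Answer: 2017996873/763 ≈ 2.6448e+6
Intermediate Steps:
T(m, H) = 24 (T(m, H) = -(14 - 2)*(7 - 11)/2 = -6*(-4) = -½*(-48) = 24)
((-845 + T(-14, 16)/(-763)) - 665076) + 3310740 = ((-845 + 24/(-763)) - 665076) + 3310740 = ((-845 - 1/763*24) - 665076) + 3310740 = ((-845 - 24/763) - 665076) + 3310740 = (-644759/763 - 665076) + 3310740 = -508097747/763 + 3310740 = 2017996873/763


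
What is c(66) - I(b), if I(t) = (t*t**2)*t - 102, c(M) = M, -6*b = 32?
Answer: -51928/81 ≈ -641.09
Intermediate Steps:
b = -16/3 (b = -1/6*32 = -16/3 ≈ -5.3333)
I(t) = -102 + t**4 (I(t) = t**3*t - 102 = t**4 - 102 = -102 + t**4)
c(66) - I(b) = 66 - (-102 + (-16/3)**4) = 66 - (-102 + 65536/81) = 66 - 1*57274/81 = 66 - 57274/81 = -51928/81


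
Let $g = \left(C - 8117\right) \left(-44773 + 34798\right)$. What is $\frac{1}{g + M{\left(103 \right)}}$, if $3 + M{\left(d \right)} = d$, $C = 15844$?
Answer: $- \frac{1}{77076725} \approx -1.2974 \cdot 10^{-8}$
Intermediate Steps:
$M{\left(d \right)} = -3 + d$
$g = -77076825$ ($g = \left(15844 - 8117\right) \left(-44773 + 34798\right) = 7727 \left(-9975\right) = -77076825$)
$\frac{1}{g + M{\left(103 \right)}} = \frac{1}{-77076825 + \left(-3 + 103\right)} = \frac{1}{-77076825 + 100} = \frac{1}{-77076725} = - \frac{1}{77076725}$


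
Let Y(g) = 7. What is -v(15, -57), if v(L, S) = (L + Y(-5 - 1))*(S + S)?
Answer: 2508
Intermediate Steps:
v(L, S) = 2*S*(7 + L) (v(L, S) = (L + 7)*(S + S) = (7 + L)*(2*S) = 2*S*(7 + L))
-v(15, -57) = -2*(-57)*(7 + 15) = -2*(-57)*22 = -1*(-2508) = 2508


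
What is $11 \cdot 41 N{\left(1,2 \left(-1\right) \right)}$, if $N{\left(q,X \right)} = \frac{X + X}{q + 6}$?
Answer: $- \frac{1804}{7} \approx -257.71$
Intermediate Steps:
$N{\left(q,X \right)} = \frac{2 X}{6 + q}$
$11 \cdot 41 N{\left(1,2 \left(-1\right) \right)} = 11 \cdot 41 \frac{2 \cdot 2 \left(-1\right)}{6 + 1} = 451 \cdot 2 \left(-2\right) \frac{1}{7} = 451 \left(- \frac{4}{7}\right) = - \frac{1804}{7}$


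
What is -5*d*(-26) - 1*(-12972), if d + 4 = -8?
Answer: 11412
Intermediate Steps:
d = -12 (d = -4 - 8 = -12)
-5*d*(-26) - 1*(-12972) = -5*(-12)*(-26) - 1*(-12972) = 60*(-26) + 12972 = -1560 + 12972 = 11412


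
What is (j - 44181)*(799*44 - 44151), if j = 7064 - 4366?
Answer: 373139585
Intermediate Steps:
j = 2698
(j - 44181)*(799*44 - 44151) = (2698 - 44181)*(799*44 - 44151) = -41483*(35156 - 44151) = -41483*(-8995) = 373139585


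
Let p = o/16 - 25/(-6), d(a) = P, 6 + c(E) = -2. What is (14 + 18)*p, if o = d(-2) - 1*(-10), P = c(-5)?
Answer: 412/3 ≈ 137.33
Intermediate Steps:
c(E) = -8 (c(E) = -6 - 2 = -8)
P = -8
d(a) = -8
o = 2 (o = -8 - 1*(-10) = -8 + 10 = 2)
p = 103/24 (p = 2/16 - 25/(-6) = 2*(1/16) - 25*(-⅙) = ⅛ + 25/6 = 103/24 ≈ 4.2917)
(14 + 18)*p = (14 + 18)*(103/24) = 32*(103/24) = 412/3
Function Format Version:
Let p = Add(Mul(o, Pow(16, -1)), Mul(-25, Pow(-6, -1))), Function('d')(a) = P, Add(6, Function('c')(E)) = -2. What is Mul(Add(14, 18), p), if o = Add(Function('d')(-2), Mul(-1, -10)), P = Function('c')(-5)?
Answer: Rational(412, 3) ≈ 137.33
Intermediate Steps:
Function('c')(E) = -8 (Function('c')(E) = Add(-6, -2) = -8)
P = -8
Function('d')(a) = -8
o = 2 (o = Add(-8, Mul(-1, -10)) = Add(-8, 10) = 2)
p = Rational(103, 24) (p = Add(Mul(2, Pow(16, -1)), Mul(-25, Pow(-6, -1))) = Add(Mul(2, Rational(1, 16)), Mul(-25, Rational(-1, 6))) = Add(Rational(1, 8), Rational(25, 6)) = Rational(103, 24) ≈ 4.2917)
Mul(Add(14, 18), p) = Mul(Add(14, 18), Rational(103, 24)) = Mul(32, Rational(103, 24)) = Rational(412, 3)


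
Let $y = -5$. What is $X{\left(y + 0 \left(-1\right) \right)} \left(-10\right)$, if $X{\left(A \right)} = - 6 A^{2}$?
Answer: $1500$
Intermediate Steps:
$X{\left(y + 0 \left(-1\right) \right)} \left(-10\right) = - 6 \left(-5 + 0 \left(-1\right)\right)^{2} \left(-10\right) = - 6 \left(-5 + 0\right)^{2} \left(-10\right) = - 6 \left(-5\right)^{2} \left(-10\right) = \left(-6\right) 25 \left(-10\right) = \left(-150\right) \left(-10\right) = 1500$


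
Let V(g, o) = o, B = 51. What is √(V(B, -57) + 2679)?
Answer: √2622 ≈ 51.205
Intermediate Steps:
√(V(B, -57) + 2679) = √(-57 + 2679) = √2622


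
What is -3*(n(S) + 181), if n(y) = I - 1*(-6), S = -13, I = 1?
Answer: -564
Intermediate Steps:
n(y) = 7 (n(y) = 1 - 1*(-6) = 1 + 6 = 7)
-3*(n(S) + 181) = -3*(7 + 181) = -3*188 = -564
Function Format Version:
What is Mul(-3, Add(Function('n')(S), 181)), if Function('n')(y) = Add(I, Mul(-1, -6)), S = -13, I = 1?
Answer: -564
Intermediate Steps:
Function('n')(y) = 7 (Function('n')(y) = Add(1, Mul(-1, -6)) = Add(1, 6) = 7)
Mul(-3, Add(Function('n')(S), 181)) = Mul(-3, Add(7, 181)) = Mul(-3, 188) = -564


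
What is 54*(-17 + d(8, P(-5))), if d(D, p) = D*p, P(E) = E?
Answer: -3078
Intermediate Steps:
54*(-17 + d(8, P(-5))) = 54*(-17 + 8*(-5)) = 54*(-17 - 40) = 54*(-57) = -3078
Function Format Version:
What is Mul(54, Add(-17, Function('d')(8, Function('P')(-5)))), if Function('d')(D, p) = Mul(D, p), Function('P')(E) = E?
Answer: -3078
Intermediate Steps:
Mul(54, Add(-17, Function('d')(8, Function('P')(-5)))) = Mul(54, Add(-17, Mul(8, -5))) = Mul(54, Add(-17, -40)) = Mul(54, -57) = -3078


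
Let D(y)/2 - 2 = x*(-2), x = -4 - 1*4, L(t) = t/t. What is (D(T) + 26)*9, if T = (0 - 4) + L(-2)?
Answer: 558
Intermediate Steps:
L(t) = 1
x = -8 (x = -4 - 4 = -8)
T = -3 (T = (0 - 4) + 1 = -4 + 1 = -3)
D(y) = 36 (D(y) = 4 + 2*(-8*(-2)) = 4 + 2*16 = 4 + 32 = 36)
(D(T) + 26)*9 = (36 + 26)*9 = 62*9 = 558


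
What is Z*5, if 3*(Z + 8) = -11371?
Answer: -56975/3 ≈ -18992.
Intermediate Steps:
Z = -11395/3 (Z = -8 + (⅓)*(-11371) = -8 - 11371/3 = -11395/3 ≈ -3798.3)
Z*5 = -11395/3*5 = -56975/3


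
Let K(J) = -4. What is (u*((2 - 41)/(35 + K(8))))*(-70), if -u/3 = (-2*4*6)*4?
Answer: 1572480/31 ≈ 50725.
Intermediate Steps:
u = 576 (u = -3*-2*4*6*4 = -3*(-8*6)*4 = -(-144)*4 = -3*(-192) = 576)
(u*((2 - 41)/(35 + K(8))))*(-70) = (576*((2 - 41)/(35 - 4)))*(-70) = (576*(-39/31))*(-70) = -22464/31*(-70) = 1572480/31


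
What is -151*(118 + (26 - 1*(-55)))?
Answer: -30049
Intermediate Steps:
-151*(118 + (26 - 1*(-55))) = -151*(118 + (26 + 55)) = -151*(118 + 81) = -151*199 = -30049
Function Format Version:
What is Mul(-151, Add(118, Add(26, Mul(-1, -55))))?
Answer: -30049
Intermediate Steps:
Mul(-151, Add(118, Add(26, Mul(-1, -55)))) = Mul(-151, Add(118, Add(26, 55))) = Mul(-151, Add(118, 81)) = Mul(-151, 199) = -30049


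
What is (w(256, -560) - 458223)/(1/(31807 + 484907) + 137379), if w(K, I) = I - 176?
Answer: -237150540726/70985652607 ≈ -3.3408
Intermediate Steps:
w(K, I) = -176 + I
(w(256, -560) - 458223)/(1/(31807 + 484907) + 137379) = ((-176 - 560) - 458223)/(1/(31807 + 484907) + 137379) = (-736 - 458223)/(1/516714 + 137379) = -458959/(1/516714 + 137379) = -458959/70985652607/516714 = -458959*516714/70985652607 = -237150540726/70985652607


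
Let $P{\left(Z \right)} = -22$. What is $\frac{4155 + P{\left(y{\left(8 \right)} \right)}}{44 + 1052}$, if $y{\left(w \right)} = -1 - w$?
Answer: $\frac{4133}{1096} \approx 3.771$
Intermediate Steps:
$\frac{4155 + P{\left(y{\left(8 \right)} \right)}}{44 + 1052} = \frac{4155 - 22}{44 + 1052} = \frac{4133}{1096}$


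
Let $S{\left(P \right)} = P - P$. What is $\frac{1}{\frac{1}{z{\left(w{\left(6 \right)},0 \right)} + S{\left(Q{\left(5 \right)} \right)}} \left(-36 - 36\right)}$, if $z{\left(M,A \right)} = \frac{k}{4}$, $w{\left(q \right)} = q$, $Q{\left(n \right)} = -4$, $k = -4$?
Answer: $\frac{1}{72} \approx 0.013889$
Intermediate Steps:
$z{\left(M,A \right)} = -1$ ($z{\left(M,A \right)} = - \frac{4}{4} = \left(-4\right) \frac{1}{4} = -1$)
$S{\left(P \right)} = 0$
$\frac{1}{\frac{1}{z{\left(w{\left(6 \right)},0 \right)} + S{\left(Q{\left(5 \right)} \right)}} \left(-36 - 36\right)} = \frac{1}{\frac{1}{-1 + 0} \left(-36 - 36\right)} = \frac{1}{\frac{1}{-1} \left(-72\right)} = \frac{1}{\left(-1\right) \left(-72\right)} = \frac{1}{72}$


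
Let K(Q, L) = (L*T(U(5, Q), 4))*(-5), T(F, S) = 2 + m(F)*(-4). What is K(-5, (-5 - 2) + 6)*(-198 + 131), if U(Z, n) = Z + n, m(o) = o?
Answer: -670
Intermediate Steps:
T(F, S) = 2 - 4*F (T(F, S) = 2 + F*(-4) = 2 - 4*F)
K(Q, L) = -5*L*(-18 - 4*Q) (K(Q, L) = (L*(2 - 4*(5 + Q)))*(-5) = (L*(2 + (-20 - 4*Q)))*(-5) = (L*(-18 - 4*Q))*(-5) = -5*L*(-18 - 4*Q))
K(-5, (-5 - 2) + 6)*(-198 + 131) = (10*((-5 - 2) + 6)*(9 + 2*(-5)))*(-198 + 131) = (10*(-7 + 6)*(9 - 10))*(-67) = (10*(-1)*(-1))*(-67) = 10*(-67) = -670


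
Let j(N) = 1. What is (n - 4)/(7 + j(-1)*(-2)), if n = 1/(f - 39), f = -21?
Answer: -241/300 ≈ -0.80333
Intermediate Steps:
n = -1/60 (n = 1/(-21 - 39) = 1/(-60) = -1/60 ≈ -0.016667)
(n - 4)/(7 + j(-1)*(-2)) = (-1/60 - 4)/(7 + 1*(-2)) = -241/(60*(7 - 2)) = -241/60/5 = -241/60*1/5 = -241/300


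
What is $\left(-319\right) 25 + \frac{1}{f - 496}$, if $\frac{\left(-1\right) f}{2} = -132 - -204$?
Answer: $- \frac{5104001}{640} \approx -7975.0$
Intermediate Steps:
$f = -144$ ($f = - 2 \left(-132 - -204\right) = - 2 \left(-132 + 204\right) = \left(-2\right) 72 = -144$)
$\left(-319\right) 25 + \frac{1}{f - 496} = \left(-319\right) 25 + \frac{1}{-144 - 496} = -7975 + \frac{1}{-640} = -7975 - \frac{1}{640} = - \frac{5104001}{640}$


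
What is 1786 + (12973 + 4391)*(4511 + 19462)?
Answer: 416268958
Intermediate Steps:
1786 + (12973 + 4391)*(4511 + 19462) = 1786 + 17364*23973 = 1786 + 416267172 = 416268958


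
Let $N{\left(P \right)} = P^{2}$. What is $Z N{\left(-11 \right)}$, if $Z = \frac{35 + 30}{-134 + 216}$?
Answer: $\frac{7865}{82} \approx 95.915$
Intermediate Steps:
$Z = \frac{65}{82} \approx 0.79268$
$Z N{\left(-11 \right)} = \frac{65 \left(-11\right)^{2}}{82} = \frac{65}{82} \cdot 121 = \frac{7865}{82}$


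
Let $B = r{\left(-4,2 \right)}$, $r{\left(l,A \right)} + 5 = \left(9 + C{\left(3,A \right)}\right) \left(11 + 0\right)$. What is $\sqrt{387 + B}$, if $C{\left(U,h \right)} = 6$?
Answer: $\sqrt{547} \approx 23.388$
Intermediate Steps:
$r{\left(l,A \right)} = 160$ ($r{\left(l,A \right)} = -5 + \left(9 + 6\right) \left(11 + 0\right) = -5 + 15 \cdot 11 = -5 + 165 = 160$)
$B = 160$
$\sqrt{387 + B} = \sqrt{387 + 160} = \sqrt{547}$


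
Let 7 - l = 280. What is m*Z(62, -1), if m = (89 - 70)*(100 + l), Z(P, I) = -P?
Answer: 203794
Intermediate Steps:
l = -273 (l = 7 - 1*280 = 7 - 280 = -273)
m = -3287 (m = (89 - 70)*(100 - 273) = 19*(-173) = -3287)
m*Z(62, -1) = -(-3287)*62 = -3287*(-62) = 203794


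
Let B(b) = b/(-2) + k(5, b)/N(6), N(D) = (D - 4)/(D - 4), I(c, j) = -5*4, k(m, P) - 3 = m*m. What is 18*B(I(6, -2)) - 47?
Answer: 637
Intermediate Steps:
k(m, P) = 3 + m² (k(m, P) = 3 + m*m = 3 + m²)
I(c, j) = -20
N(D) = 1 (N(D) = (-4 + D)/(-4 + D) = 1)
B(b) = 28 - b/2 (B(b) = b/(-2) + (3 + 5²)/1 = b*(-½) + (3 + 25)*1 = -b/2 + 28*1 = -b/2 + 28 = 28 - b/2)
18*B(I(6, -2)) - 47 = 18*(28 - ½*(-20)) - 47 = 18*(28 + 10) - 47 = 18*38 - 47 = 684 - 47 = 637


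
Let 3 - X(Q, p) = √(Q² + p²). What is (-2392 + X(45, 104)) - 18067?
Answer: -20456 - √12841 ≈ -20569.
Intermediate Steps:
X(Q, p) = 3 - √(Q² + p²)
(-2392 + X(45, 104)) - 18067 = (-2392 + (3 - √(45² + 104²))) - 18067 = (-2392 + (3 - √(2025 + 10816))) - 18067 = (-2392 + (3 - √12841)) - 18067 = (-2389 - √12841) - 18067 = -20456 - √12841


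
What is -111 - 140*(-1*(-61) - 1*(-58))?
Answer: -16771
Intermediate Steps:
-111 - 140*(-1*(-61) - 1*(-58)) = -111 - 140*(61 + 58) = -111 - 140*119 = -111 - 16660 = -16771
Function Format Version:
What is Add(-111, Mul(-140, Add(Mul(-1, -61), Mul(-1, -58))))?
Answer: -16771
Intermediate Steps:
Add(-111, Mul(-140, Add(Mul(-1, -61), Mul(-1, -58)))) = Add(-111, Mul(-140, Add(61, 58))) = Add(-111, Mul(-140, 119)) = Add(-111, -16660) = -16771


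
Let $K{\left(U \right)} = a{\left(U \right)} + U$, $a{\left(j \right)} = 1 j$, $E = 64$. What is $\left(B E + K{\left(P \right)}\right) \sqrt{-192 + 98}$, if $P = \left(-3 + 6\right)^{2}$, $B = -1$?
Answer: $- 46 i \sqrt{94} \approx - 445.99 i$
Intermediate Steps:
$P = 9$ ($P = 3^{2} = 9$)
$a{\left(j \right)} = j$
$K{\left(U \right)} = 2 U$ ($K{\left(U \right)} = U + U = 2 U$)
$\left(B E + K{\left(P \right)}\right) \sqrt{-192 + 98} = \left(\left(-1\right) 64 + 2 \cdot 9\right) \sqrt{-192 + 98} = \left(-64 + 18\right) \sqrt{-94} = - 46 i \sqrt{94}$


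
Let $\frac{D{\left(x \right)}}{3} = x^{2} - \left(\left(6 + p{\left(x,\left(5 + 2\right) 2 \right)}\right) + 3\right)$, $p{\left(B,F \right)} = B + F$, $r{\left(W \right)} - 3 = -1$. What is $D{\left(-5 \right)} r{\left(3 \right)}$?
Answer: $42$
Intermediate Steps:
$r{\left(W \right)} = 2$ ($r{\left(W \right)} = 3 - 1 = 2$)
$D{\left(x \right)} = -69 - 3 x + 3 x^{2}$ ($D{\left(x \right)} = 3 \left(x^{2} - \left(\left(6 + \left(x + \left(5 + 2\right) 2\right)\right) + 3\right)\right) = 3 \left(x^{2} - \left(\left(6 + \left(x + 7 \cdot 2\right)\right) + 3\right)\right) = 3 \left(x^{2} - \left(\left(6 + \left(x + 14\right)\right) + 3\right)\right) = 3 \left(x^{2} - \left(\left(6 + \left(14 + x\right)\right) + 3\right)\right) = 3 \left(x^{2} - \left(\left(20 + x\right) + 3\right)\right) = 3 \left(x^{2} - \left(23 + x\right)\right) = 3 \left(-23 + x^{2} - x\right) = -69 - 3 x + 3 x^{2}$)
$D{\left(-5 \right)} r{\left(3 \right)} = \left(-69 - -15 + 3 \left(-5\right)^{2}\right) 2 = \left(-69 + 15 + 3 \cdot 25\right) 2 = \left(-69 + 15 + 75\right) 2 = 21 \cdot 2 = 42$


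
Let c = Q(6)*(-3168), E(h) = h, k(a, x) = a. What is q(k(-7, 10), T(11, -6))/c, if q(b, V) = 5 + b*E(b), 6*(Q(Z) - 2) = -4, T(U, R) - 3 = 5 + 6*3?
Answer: -9/704 ≈ -0.012784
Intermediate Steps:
T(U, R) = 26 (T(U, R) = 3 + (5 + 6*3) = 3 + (5 + 18) = 3 + 23 = 26)
Q(Z) = 4/3 (Q(Z) = 2 + (⅙)*(-4) = 2 - ⅔ = 4/3)
c = -4224 (c = (4/3)*(-3168) = -4224)
q(b, V) = 5 + b² (q(b, V) = 5 + b*b = 5 + b²)
q(k(-7, 10), T(11, -6))/c = (5 + (-7)²)/(-4224) = (5 + 49)*(-1/4224) = 54*(-1/4224) = -9/704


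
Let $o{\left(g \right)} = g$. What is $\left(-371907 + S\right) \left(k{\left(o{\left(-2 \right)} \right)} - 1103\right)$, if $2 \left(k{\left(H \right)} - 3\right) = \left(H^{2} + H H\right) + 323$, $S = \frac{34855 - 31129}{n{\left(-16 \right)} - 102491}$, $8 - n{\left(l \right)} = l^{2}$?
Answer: $\frac{10201898318733}{29354} \approx 3.4755 \cdot 10^{8}$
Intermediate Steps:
$n{\left(l \right)} = 8 - l^{2}$
$S = - \frac{3726}{102739}$ ($S = \frac{34855 - 31129}{\left(8 - \left(-16\right)^{2}\right) - 102491} = \frac{3726}{\left(8 - 256\right) - 102491} = \frac{3726}{-248 - 102491} = \frac{3726}{-102739} = 3726 \left(- \frac{1}{102739}\right) = - \frac{3726}{102739} \approx -0.036267$)
$k{\left(H \right)} = \frac{329}{2} + H^{2}$ ($k{\left(H \right)} = 3 + \frac{\left(H^{2} + H H\right) + 323}{2} = 3 + \frac{\left(H^{2} + H^{2}\right) + 323}{2} = 3 + \frac{2 H^{2} + 323}{2} = 3 + \frac{323 + 2 H^{2}}{2} = 3 + \left(\frac{323}{2} + H^{2}\right) = \frac{329}{2} + H^{2}$)
$\left(-371907 + S\right) \left(k{\left(o{\left(-2 \right)} \right)} - 1103\right) = \left(-371907 - \frac{3726}{102739}\right) \left(\left(\frac{329}{2} + \left(-2\right)^{2}\right) - 1103\right) = - \frac{38209356999 \left(\left(\frac{329}{2} + 4\right) - 1103\right)}{102739} = - \frac{38209356999 \left(\frac{337}{2} - 1103\right)}{102739} = \left(- \frac{38209356999}{102739}\right) \left(- \frac{1869}{2}\right) = \frac{10201898318733}{29354}$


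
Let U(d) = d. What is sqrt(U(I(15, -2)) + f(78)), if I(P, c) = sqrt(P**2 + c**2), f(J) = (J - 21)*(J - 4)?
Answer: sqrt(4218 + sqrt(229)) ≈ 65.063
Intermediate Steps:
f(J) = (-21 + J)*(-4 + J)
sqrt(U(I(15, -2)) + f(78)) = sqrt(sqrt(15**2 + (-2)**2) + (84 + 78**2 - 25*78)) = sqrt(sqrt(225 + 4) + (84 + 6084 - 1950)) = sqrt(sqrt(229) + 4218) = sqrt(4218 + sqrt(229))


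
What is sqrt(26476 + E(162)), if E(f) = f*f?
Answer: 4*sqrt(3295) ≈ 229.61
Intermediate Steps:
E(f) = f**2
sqrt(26476 + E(162)) = sqrt(26476 + 162**2) = sqrt(26476 + 26244) = sqrt(52720) = 4*sqrt(3295)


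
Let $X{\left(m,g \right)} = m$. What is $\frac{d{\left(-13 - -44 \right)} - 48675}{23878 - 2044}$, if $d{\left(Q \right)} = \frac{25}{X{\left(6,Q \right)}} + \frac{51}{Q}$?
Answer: $- \frac{9052469}{4061124} \approx -2.2291$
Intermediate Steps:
$d{\left(Q \right)} = \frac{25}{6} + \frac{51}{Q}$
$\frac{d{\left(-13 - -44 \right)} - 48675}{23878 - 2044} = \frac{\left(\frac{25}{6} + \frac{51}{-13 - -44}\right) - 48675}{23878 - 2044} = \frac{\left(\frac{25}{6} + \frac{51}{-13 + 44}\right) - 48675}{21834} = \left(\left(\frac{25}{6} + \frac{51}{31}\right) - 48675\right) \frac{1}{21834} = \left(\frac{1081}{186} - 48675\right) \frac{1}{21834} = \left(- \frac{9052469}{186}\right) \frac{1}{21834} = - \frac{9052469}{4061124}$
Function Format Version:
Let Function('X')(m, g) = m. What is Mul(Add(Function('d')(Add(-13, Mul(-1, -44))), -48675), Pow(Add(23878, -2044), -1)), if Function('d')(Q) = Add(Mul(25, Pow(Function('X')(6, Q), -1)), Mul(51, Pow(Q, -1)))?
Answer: Rational(-9052469, 4061124) ≈ -2.2291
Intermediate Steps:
Function('d')(Q) = Add(Rational(25, 6), Mul(51, Pow(Q, -1))) (Function('d')(Q) = Add(Mul(25, Pow(6, -1)), Mul(51, Pow(Q, -1))) = Add(Mul(25, Rational(1, 6)), Mul(51, Pow(Q, -1))) = Add(Rational(25, 6), Mul(51, Pow(Q, -1))))
Mul(Add(Function('d')(Add(-13, Mul(-1, -44))), -48675), Pow(Add(23878, -2044), -1)) = Mul(Add(Add(Rational(25, 6), Mul(51, Pow(Add(-13, Mul(-1, -44)), -1))), -48675), Pow(Add(23878, -2044), -1)) = Mul(Add(Add(Rational(25, 6), Mul(51, Pow(Add(-13, 44), -1))), -48675), Pow(21834, -1)) = Mul(Add(Add(Rational(25, 6), Mul(51, Pow(31, -1))), -48675), Rational(1, 21834)) = Mul(Add(Add(Rational(25, 6), Mul(51, Rational(1, 31))), -48675), Rational(1, 21834)) = Mul(Add(Add(Rational(25, 6), Rational(51, 31)), -48675), Rational(1, 21834)) = Mul(Add(Rational(1081, 186), -48675), Rational(1, 21834)) = Mul(Rational(-9052469, 186), Rational(1, 21834)) = Rational(-9052469, 4061124)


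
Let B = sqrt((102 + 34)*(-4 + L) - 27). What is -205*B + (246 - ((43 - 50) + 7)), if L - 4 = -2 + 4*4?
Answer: 246 - 205*sqrt(1877) ≈ -8635.5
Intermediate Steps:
L = 18 (L = 4 + (-2 + 4*4) = 4 + (-2 + 16) = 4 + 14 = 18)
B = sqrt(1877) (B = sqrt((102 + 34)*(-4 + 18) - 27) = sqrt(136*14 - 27) = sqrt(1904 - 27) = sqrt(1877) ≈ 43.324)
-205*B + (246 - ((43 - 50) + 7)) = -205*sqrt(1877) + (246 - ((43 - 50) + 7)) = -205*sqrt(1877) + (246 - (-7 + 7)) = -205*sqrt(1877) + (246 - 1*0) = -205*sqrt(1877) + (246 + 0) = -205*sqrt(1877) + 246 = 246 - 205*sqrt(1877)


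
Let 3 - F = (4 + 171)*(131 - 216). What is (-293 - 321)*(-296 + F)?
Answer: -8953348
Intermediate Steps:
F = 14878 (F = 3 - (4 + 171)*(131 - 216) = 3 - 175*(-85) = 3 - 1*(-14875) = 3 + 14875 = 14878)
(-293 - 321)*(-296 + F) = (-293 - 321)*(-296 + 14878) = -614*14582 = -8953348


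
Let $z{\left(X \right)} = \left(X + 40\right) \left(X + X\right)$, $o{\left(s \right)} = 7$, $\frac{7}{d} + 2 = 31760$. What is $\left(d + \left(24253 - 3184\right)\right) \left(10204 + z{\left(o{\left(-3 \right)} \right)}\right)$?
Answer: $\frac{3633932657179}{15879} \approx 2.2885 \cdot 10^{8}$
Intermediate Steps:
$d = \frac{7}{31758}$ ($d = \frac{7}{-2 + 31760} = \frac{7}{31758} \approx 0.00022042$)
$z{\left(X \right)} = 2 X \left(40 + X\right)$ ($z{\left(X \right)} = \left(40 + X\right) 2 X = 2 X \left(40 + X\right)$)
$\left(d + \left(24253 - 3184\right)\right) \left(10204 + z{\left(o{\left(-3 \right)} \right)}\right) = \left(\frac{7}{31758} + \left(24253 - 3184\right)\right) \left(10204 + 2 \cdot 7 \left(40 + 7\right)\right) = \left(\frac{7}{31758} + \left(24253 - 3184\right)\right) \left(10204 + 2 \cdot 7 \cdot 47\right) = \left(\frac{7}{31758} + 21069\right) \left(10204 + 658\right) = \frac{669109309}{31758} \cdot 10862 = \frac{3633932657179}{15879}$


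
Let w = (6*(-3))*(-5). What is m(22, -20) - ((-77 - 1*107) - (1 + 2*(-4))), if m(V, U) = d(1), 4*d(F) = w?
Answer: 399/2 ≈ 199.50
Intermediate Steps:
w = 90 (w = -18*(-5) = 90)
d(F) = 45/2 (d(F) = (1/4)*90 = 45/2)
m(V, U) = 45/2
m(22, -20) - ((-77 - 1*107) - (1 + 2*(-4))) = 45/2 - ((-77 - 1*107) - (1 + 2*(-4))) = 45/2 - ((-77 - 107) - (1 - 8)) = 45/2 - (-184 - 1*(-7)) = 45/2 - (-184 + 7) = 45/2 - 1*(-177) = 45/2 + 177 = 399/2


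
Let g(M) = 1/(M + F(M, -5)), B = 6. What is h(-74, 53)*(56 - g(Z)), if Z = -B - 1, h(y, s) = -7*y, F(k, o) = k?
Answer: 29045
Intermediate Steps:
Z = -7 (Z = -1*6 - 1 = -6 - 1 = -7)
g(M) = 1/(2*M) (g(M) = 1/(M + M) = 1/(2*M))
h(-74, 53)*(56 - g(Z)) = (-7*(-74))*(56 - 1/(2*(-7))) = 518*(56 - (-1)/(2*7)) = 518*(56 - 1*(-1/14)) = 518*(56 + 1/14) = 518*(785/14) = 29045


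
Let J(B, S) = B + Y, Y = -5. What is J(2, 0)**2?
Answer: 9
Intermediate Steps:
J(B, S) = -5 + B (J(B, S) = B - 5 = -5 + B)
J(2, 0)**2 = (-5 + 2)**2 = (-3)**2 = 9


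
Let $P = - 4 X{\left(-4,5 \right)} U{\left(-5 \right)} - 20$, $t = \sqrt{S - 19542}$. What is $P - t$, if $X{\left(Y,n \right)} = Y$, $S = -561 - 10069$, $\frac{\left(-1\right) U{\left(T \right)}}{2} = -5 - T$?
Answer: $-20 - 2 i \sqrt{7543} \approx -20.0 - 173.7 i$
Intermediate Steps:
$U{\left(T \right)} = 10 + 2 T$ ($U{\left(T \right)} = - 2 \left(-5 - T\right) = 10 + 2 T$)
$S = -10630$ ($S = -561 - 10069 = -10630$)
$t = 2 i \sqrt{7543}$ ($t = \sqrt{-10630 - 19542} = \sqrt{-30172} = 2 i \sqrt{7543} \approx 173.7 i$)
$P = -20$ ($P = \left(-4\right) \left(-4\right) \left(10 + 2 \left(-5\right)\right) - 20 = 16 \left(10 - 10\right) - 20 = 16 \cdot 0 - 20 = 0 - 20 = -20$)
$P - t = -20 - 2 i \sqrt{7543}$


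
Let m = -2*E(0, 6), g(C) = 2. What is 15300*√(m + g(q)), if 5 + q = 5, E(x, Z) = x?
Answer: 15300*√2 ≈ 21637.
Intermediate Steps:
q = 0 (q = -5 + 5 = 0)
m = 0 (m = -2*0 = 0)
15300*√(m + g(q)) = 15300*√(0 + 2) = 15300*√2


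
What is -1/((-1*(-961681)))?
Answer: -1/961681 ≈ -1.0398e-6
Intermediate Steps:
-1/((-1*(-961681))) = -1/961681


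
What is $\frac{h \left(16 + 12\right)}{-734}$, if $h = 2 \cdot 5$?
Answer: $- \frac{140}{367} \approx -0.38147$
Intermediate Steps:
$h = 10$
$\frac{h \left(16 + 12\right)}{-734} = \frac{10 \left(16 + 12\right)}{-734} = 10 \cdot 28 \left(- \frac{1}{734}\right) = 280 \left(- \frac{1}{734}\right) = - \frac{140}{367}$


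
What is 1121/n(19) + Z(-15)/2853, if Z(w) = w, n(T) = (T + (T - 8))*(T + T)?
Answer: 6201/6340 ≈ 0.97808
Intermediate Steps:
n(T) = 2*T*(-8 + 2*T) (n(T) = (T + (-8 + T))*(2*T) = (-8 + 2*T)*(2*T) = 2*T*(-8 + 2*T))
1121/n(19) + Z(-15)/2853 = 1121/((4*19*(-4 + 19))) - 15/2853 = 1121/((4*19*15)) - 15*1/2853 = 1121/1140 - 5/951 = 1121*(1/1140) - 5/951 = 59/60 - 5/951 = 6201/6340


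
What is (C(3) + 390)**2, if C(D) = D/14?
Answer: 29844369/196 ≈ 1.5227e+5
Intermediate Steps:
C(D) = D/14 (C(D) = D*(1/14) = D/14)
(C(3) + 390)**2 = ((1/14)*3 + 390)**2 = (3/14 + 390)**2 = (5463/14)**2 = 29844369/196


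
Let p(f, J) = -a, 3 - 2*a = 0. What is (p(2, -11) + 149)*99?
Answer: 29205/2 ≈ 14603.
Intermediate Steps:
a = 3/2 (a = 3/2 - 1/2*0 = 3/2 + 0 = 3/2 ≈ 1.5000)
p(f, J) = -3/2 (p(f, J) = -1*3/2 = -3/2)
(p(2, -11) + 149)*99 = (-3/2 + 149)*99 = (295/2)*99 = 29205/2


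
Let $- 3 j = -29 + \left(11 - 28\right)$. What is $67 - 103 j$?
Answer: $- \frac{4537}{3} \approx -1512.3$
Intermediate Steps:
$j = \frac{46}{3}$ ($j = - \frac{-29 + \left(11 - 28\right)}{3} = - \frac{-29 - 17}{3} = \left(- \frac{1}{3}\right) \left(-46\right) = \frac{46}{3} \approx 15.333$)
$67 - 103 j = 67 - \frac{4738}{3} = - \frac{4537}{3}$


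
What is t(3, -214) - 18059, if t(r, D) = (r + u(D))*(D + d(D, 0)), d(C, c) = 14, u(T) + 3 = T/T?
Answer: -18259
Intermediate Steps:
u(T) = -2 (u(T) = -3 + T/T = -3 + 1 = -2)
t(r, D) = (-2 + r)*(14 + D) (t(r, D) = (r - 2)*(D + 14) = (-2 + r)*(14 + D))
t(3, -214) - 18059 = (-28 - 2*(-214) + 14*3 - 214*3) - 18059 = (-28 + 428 + 42 - 642) - 18059 = -200 - 18059 = -18259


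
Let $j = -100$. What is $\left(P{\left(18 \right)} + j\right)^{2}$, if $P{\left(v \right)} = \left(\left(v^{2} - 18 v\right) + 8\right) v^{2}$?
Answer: $6210064$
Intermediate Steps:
$P{\left(v \right)} = v^{2} \left(8 + v^{2} - 18 v\right)$ ($P{\left(v \right)} = \left(8 + v^{2} - 18 v\right) v^{2} = v^{2} \left(8 + v^{2} - 18 v\right)$)
$\left(P{\left(18 \right)} + j\right)^{2} = \left(18^{2} \left(8 + 18^{2} - 324\right) - 100\right)^{2} = \left(324 \left(8 + 324 - 324\right) - 100\right)^{2} = \left(324 \cdot 8 - 100\right)^{2} = \left(2592 - 100\right)^{2} = 2492^{2} = 6210064$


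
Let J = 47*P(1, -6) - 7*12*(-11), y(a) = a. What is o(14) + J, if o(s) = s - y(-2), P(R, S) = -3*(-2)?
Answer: 1222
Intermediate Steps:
P(R, S) = 6
J = 1206 (J = 47*6 - 7*12*(-11) = 282 - 84*(-11) = 282 - 1*(-924) = 282 + 924 = 1206)
o(s) = 2 + s (o(s) = s - 1*(-2) = s + 2 = 2 + s)
o(14) + J = (2 + 14) + 1206 = 16 + 1206 = 1222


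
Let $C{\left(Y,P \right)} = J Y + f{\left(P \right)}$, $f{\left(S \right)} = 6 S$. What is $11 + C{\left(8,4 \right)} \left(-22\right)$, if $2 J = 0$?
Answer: $-517$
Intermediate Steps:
$J = 0$ ($J = \frac{1}{2} \cdot 0 = 0$)
$C{\left(Y,P \right)} = 6 P$ ($C{\left(Y,P \right)} = 0 Y + 6 P = 0 + 6 P = 6 P$)
$11 + C{\left(8,4 \right)} \left(-22\right) = 11 + 6 \cdot 4 \left(-22\right) = 11 + 24 \left(-22\right) = 11 - 528 = -517$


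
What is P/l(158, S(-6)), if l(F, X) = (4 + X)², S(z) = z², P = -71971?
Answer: -71971/1600 ≈ -44.982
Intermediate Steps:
P/l(158, S(-6)) = -71971/(4 + (-6)²)² = -71971/(4 + 36)² = -71971/(40²) = -71971/1600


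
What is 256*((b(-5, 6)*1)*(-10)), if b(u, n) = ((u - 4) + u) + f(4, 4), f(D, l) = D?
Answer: 25600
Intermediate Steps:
b(u, n) = 2*u (b(u, n) = ((u - 4) + u) + 4 = ((-4 + u) + u) + 4 = (-4 + 2*u) + 4 = 2*u)
256*((b(-5, 6)*1)*(-10)) = 256*(((2*(-5))*1)*(-10)) = 256*(-10*1*(-10)) = 256*(-10*(-10)) = 256*100 = 25600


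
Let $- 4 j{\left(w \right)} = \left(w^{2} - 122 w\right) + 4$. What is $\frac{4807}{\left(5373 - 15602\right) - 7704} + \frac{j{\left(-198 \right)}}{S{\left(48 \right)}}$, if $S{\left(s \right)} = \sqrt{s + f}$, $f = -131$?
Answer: $- \frac{4807}{17933} + \frac{15841 i \sqrt{83}}{83} \approx -0.26805 + 1738.8 i$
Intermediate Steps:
$S{\left(s \right)} = \sqrt{-131 + s}$ ($S{\left(s \right)} = \sqrt{s - 131} = \sqrt{-131 + s}$)
$j{\left(w \right)} = -1 - \frac{w^{2}}{4} + \frac{61 w}{2}$ ($j{\left(w \right)} = - \frac{\left(w^{2} - 122 w\right) + 4}{4} = - \frac{4 + w^{2} - 122 w}{4} = -1 - \frac{w^{2}}{4} + \frac{61 w}{2}$)
$\frac{4807}{\left(5373 - 15602\right) - 7704} + \frac{j{\left(-198 \right)}}{S{\left(48 \right)}} = \frac{4807}{\left(5373 - 15602\right) - 7704} + \frac{-1 - \frac{\left(-198\right)^{2}}{4} + \frac{61}{2} \left(-198\right)}{\sqrt{-131 + 48}} = \frac{4807}{-10229 - 7704} + \frac{-1 - 9801 - 6039}{\sqrt{-83}} = \frac{4807}{-17933} + \frac{-1 - 9801 - 6039}{i \sqrt{83}} = 4807 \left(- \frac{1}{17933}\right) - 15841 \left(- \frac{i \sqrt{83}}{83}\right) = - \frac{4807}{17933} + \frac{15841 i \sqrt{83}}{83}$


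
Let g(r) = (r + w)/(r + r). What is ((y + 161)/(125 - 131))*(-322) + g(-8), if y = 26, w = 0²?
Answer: 60217/6 ≈ 10036.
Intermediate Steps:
w = 0
g(r) = ½ (g(r) = (r + 0)/(r + r) = r/((2*r)) = r*(1/(2*r)) = ½)
((y + 161)/(125 - 131))*(-322) + g(-8) = ((26 + 161)/(125 - 131))*(-322) + ½ = (187/(-6))*(-322) + ½ = (187*(-⅙))*(-322) + ½ = -187/6*(-322) + ½ = 30107/3 + ½ = 60217/6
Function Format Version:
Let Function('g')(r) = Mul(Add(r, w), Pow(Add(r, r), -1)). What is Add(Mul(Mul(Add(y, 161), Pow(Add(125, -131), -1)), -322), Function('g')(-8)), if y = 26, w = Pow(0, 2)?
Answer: Rational(60217, 6) ≈ 10036.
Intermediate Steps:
w = 0
Function('g')(r) = Rational(1, 2) (Function('g')(r) = Mul(Add(r, 0), Pow(Add(r, r), -1)) = Mul(r, Pow(Mul(2, r), -1)) = Mul(r, Mul(Rational(1, 2), Pow(r, -1))) = Rational(1, 2))
Add(Mul(Mul(Add(y, 161), Pow(Add(125, -131), -1)), -322), Function('g')(-8)) = Add(Mul(Mul(Add(26, 161), Pow(Add(125, -131), -1)), -322), Rational(1, 2)) = Add(Mul(Mul(187, Pow(-6, -1)), -322), Rational(1, 2)) = Add(Mul(Mul(187, Rational(-1, 6)), -322), Rational(1, 2)) = Add(Mul(Rational(-187, 6), -322), Rational(1, 2)) = Add(Rational(30107, 3), Rational(1, 2)) = Rational(60217, 6)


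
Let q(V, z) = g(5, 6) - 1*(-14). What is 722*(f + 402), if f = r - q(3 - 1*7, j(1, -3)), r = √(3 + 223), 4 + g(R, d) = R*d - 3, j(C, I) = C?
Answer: 263530 + 722*√226 ≈ 2.7438e+5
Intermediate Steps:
g(R, d) = -7 + R*d (g(R, d) = -4 + (R*d - 3) = -4 + (-3 + R*d) = -7 + R*d)
q(V, z) = 37 (q(V, z) = (-7 + 5*6) - 1*(-14) = (-7 + 30) + 14 = 23 + 14 = 37)
r = √226 ≈ 15.033
f = -37 + √226 (f = √226 - 1*37 = √226 - 37 = -37 + √226 ≈ -21.967)
722*(f + 402) = 722*((-37 + √226) + 402) = 722*(365 + √226) = 263530 + 722*√226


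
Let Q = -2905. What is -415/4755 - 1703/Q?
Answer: 1378438/2762655 ≈ 0.49895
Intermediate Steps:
-415/4755 - 1703/Q = -415/4755 - 1703/(-2905) = -415*1/4755 - 1703*(-1/2905) = -83/951 + 1703/2905 = 1378438/2762655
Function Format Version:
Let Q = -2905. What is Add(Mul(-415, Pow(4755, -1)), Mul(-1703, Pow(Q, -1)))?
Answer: Rational(1378438, 2762655) ≈ 0.49895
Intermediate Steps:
Add(Mul(-415, Pow(4755, -1)), Mul(-1703, Pow(Q, -1))) = Add(Mul(-415, Pow(4755, -1)), Mul(-1703, Pow(-2905, -1))) = Add(Mul(-415, Rational(1, 4755)), Mul(-1703, Rational(-1, 2905))) = Add(Rational(-83, 951), Rational(1703, 2905)) = Rational(1378438, 2762655)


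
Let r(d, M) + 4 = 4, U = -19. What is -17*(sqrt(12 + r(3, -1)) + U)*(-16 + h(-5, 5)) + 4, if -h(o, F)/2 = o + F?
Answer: -5164 + 544*sqrt(3) ≈ -4221.8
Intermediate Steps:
r(d, M) = 0 (r(d, M) = -4 + 4 = 0)
h(o, F) = -2*F - 2*o (h(o, F) = -2*(o + F) = -2*(F + o) = -2*F - 2*o)
-17*(sqrt(12 + r(3, -1)) + U)*(-16 + h(-5, 5)) + 4 = -17*(sqrt(12 + 0) - 19)*(-16 + (-2*5 - 2*(-5))) + 4 = -17*(sqrt(12) - 19)*(-16 + (-10 + 10)) + 4 = -17*(2*sqrt(3) - 19)*(-16 + 0) + 4 = -17*(-19 + 2*sqrt(3))*(-16) + 4 = -17*(304 - 32*sqrt(3)) + 4 = (-5168 + 544*sqrt(3)) + 4 = -5164 + 544*sqrt(3)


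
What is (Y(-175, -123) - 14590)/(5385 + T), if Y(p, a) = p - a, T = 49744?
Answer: -14642/55129 ≈ -0.26560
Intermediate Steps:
(Y(-175, -123) - 14590)/(5385 + T) = ((-175 - 1*(-123)) - 14590)/(5385 + 49744) = ((-175 + 123) - 14590)/55129 = (-52 - 14590)*(1/55129) = -14642*1/55129 = -14642/55129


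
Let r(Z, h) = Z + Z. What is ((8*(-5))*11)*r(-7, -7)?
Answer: 6160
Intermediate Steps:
r(Z, h) = 2*Z
((8*(-5))*11)*r(-7, -7) = ((8*(-5))*11)*(2*(-7)) = -40*11*(-14) = -440*(-14) = 6160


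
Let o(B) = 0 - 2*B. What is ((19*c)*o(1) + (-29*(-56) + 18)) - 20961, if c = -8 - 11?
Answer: -18597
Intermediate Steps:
c = -19
o(B) = -2*B
((19*c)*o(1) + (-29*(-56) + 18)) - 20961 = ((19*(-19))*(-2*1) + (-29*(-56) + 18)) - 20961 = (-361*(-2) + (1624 + 18)) - 20961 = (722 + 1642) - 20961 = 2364 - 20961 = -18597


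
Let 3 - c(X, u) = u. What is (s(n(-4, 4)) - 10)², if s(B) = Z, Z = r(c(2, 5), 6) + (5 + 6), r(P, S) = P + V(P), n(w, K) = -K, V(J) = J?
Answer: 9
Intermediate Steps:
c(X, u) = 3 - u
r(P, S) = 2*P (r(P, S) = P + P = 2*P)
Z = 7 (Z = 2*(3 - 1*5) + (5 + 6) = 2*(3 - 5) + 11 = 2*(-2) + 11 = -4 + 11 = 7)
s(B) = 7
(s(n(-4, 4)) - 10)² = (7 - 10)² = (-3)² = 9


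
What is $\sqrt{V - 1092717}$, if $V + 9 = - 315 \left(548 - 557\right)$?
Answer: $3 i \sqrt{121099} \approx 1044.0 i$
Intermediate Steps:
$V = 2826$ ($V = -9 - 315 \left(548 - 557\right) = -9 - -2835 = -9 + 2835 = 2826$)
$\sqrt{V - 1092717} = \sqrt{2826 - 1092717} = \sqrt{-1089891} = 3 i \sqrt{121099}$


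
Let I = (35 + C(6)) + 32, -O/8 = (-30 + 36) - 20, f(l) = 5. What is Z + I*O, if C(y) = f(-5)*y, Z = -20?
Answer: 10844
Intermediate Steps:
C(y) = 5*y
O = 112 (O = -8*((-30 + 36) - 20) = -8*(6 - 20) = -8*(-14) = 112)
I = 97 (I = (35 + 5*6) + 32 = (35 + 30) + 32 = 65 + 32 = 97)
Z + I*O = -20 + 97*112 = -20 + 10864 = 10844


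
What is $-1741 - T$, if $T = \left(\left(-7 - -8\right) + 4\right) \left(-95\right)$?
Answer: $-1266$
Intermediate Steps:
$T = -475$ ($T = \left(\left(-7 + 8\right) + 4\right) \left(-95\right) = \left(1 + 4\right) \left(-95\right) = 5 \left(-95\right) = -475$)
$-1741 - T = -1741 - -475 = -1741 + 475 = -1266$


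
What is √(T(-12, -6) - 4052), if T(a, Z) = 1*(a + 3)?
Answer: I*√4061 ≈ 63.726*I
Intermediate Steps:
T(a, Z) = 3 + a (T(a, Z) = 1*(3 + a) = 3 + a)
√(T(-12, -6) - 4052) = √((3 - 12) - 4052) = √(-9 - 4052) = √(-4061) = I*√4061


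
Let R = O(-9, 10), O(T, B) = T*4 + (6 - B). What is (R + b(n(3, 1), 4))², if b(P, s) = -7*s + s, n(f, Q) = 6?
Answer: 4096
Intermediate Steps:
b(P, s) = -6*s
O(T, B) = 6 - B + 4*T (O(T, B) = 4*T + (6 - B) = 6 - B + 4*T)
R = -40 (R = 6 - 1*10 + 4*(-9) = 6 - 10 - 36 = -40)
(R + b(n(3, 1), 4))² = (-40 - 6*4)² = (-40 - 24)² = (-64)² = 4096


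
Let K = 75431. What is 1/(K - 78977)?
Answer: -1/3546 ≈ -0.00028201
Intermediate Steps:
1/(K - 78977) = 1/(75431 - 78977) = 1/(-3546) = -1/3546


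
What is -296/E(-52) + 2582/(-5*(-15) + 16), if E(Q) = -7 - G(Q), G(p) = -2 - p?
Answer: 174110/5187 ≈ 33.567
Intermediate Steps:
E(Q) = -5 + Q (E(Q) = -7 - (-2 - Q) = -7 + (2 + Q) = -5 + Q)
-296/E(-52) + 2582/(-5*(-15) + 16) = -296/(-5 - 52) + 2582/(-5*(-15) + 16) = -296/(-57) + 2582/(75 + 16) = -296*(-1/57) + 2582/91 = 296/57 + 2582*(1/91) = 296/57 + 2582/91 = 174110/5187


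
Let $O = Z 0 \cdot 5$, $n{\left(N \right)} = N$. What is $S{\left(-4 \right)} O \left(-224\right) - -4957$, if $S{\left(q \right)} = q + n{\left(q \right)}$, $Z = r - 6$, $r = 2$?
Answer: $4957$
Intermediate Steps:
$Z = -4$ ($Z = 2 - 6 = -4$)
$O = 0$ ($O = \left(-4\right) 0 \cdot 5 = 0 \cdot 5 = 0$)
$S{\left(q \right)} = 2 q$ ($S{\left(q \right)} = q + q = 2 q$)
$S{\left(-4 \right)} O \left(-224\right) - -4957 = 2 \left(-4\right) 0 \left(-224\right) - -4957 = \left(-8\right) 0 \left(-224\right) + 4957 = 0 \left(-224\right) + 4957 = 0 + 4957 = 4957$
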